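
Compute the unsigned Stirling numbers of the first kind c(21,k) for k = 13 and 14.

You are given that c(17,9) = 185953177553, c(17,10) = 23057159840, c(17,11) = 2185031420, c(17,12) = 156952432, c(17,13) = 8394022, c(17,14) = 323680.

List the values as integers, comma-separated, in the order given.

i=18: T(18,10)=185953177553+17·23057159840=577924894833 | T(18,11)=23057159840+17·2185031420=60202693980 | T(18,12)=2185031420+17·156952432=4853222764 | T(18,13)=156952432+17·8394022=299650806 | T(18,14)=8394022+17·323680=13896582
i=19: T(19,11)=577924894833+18·60202693980=1661573386473 | T(19,12)=60202693980+18·4853222764=147560703732 | T(19,13)=4853222764+18·299650806=10246937272 | T(19,14)=299650806+18·13896582=549789282
i=20: T(20,12)=1661573386473+19·147560703732=4465226757381 | T(20,13)=147560703732+19·10246937272=342252511900 | T(20,14)=10246937272+19·549789282=20692933630
i=21: T(21,13)=4465226757381+20·342252511900=11310276995381 | T(21,14)=342252511900+20·20692933630=756111184500
Read c(21,13) = 11310276995381, c(21,14) = 756111184500.

11310276995381, 756111184500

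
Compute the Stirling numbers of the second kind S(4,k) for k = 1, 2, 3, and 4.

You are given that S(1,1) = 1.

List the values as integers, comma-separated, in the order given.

row 2: T[2][1]=1·1+0=1  T[2][2]=2·0+1=1
row 3: T[3][1]=1·1+0=1  T[3][2]=2·1+1=3  T[3][3]=3·0+1=1
row 4: T[4][1]=1·1+0=1  T[4][2]=2·3+1=7  T[4][3]=3·1+3=6  T[4][4]=4·0+1=1
Read S(4,1) = 1, S(4,2) = 7, S(4,3) = 6, S(4,4) = 1.

1, 7, 6, 1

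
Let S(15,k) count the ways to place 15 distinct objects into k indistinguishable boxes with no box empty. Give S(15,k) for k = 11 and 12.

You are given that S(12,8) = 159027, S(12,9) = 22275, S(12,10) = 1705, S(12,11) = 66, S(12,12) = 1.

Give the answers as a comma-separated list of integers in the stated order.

1479478, 106470

@13  (13,9):22275·9+159027→359502, (13,10):1705·10+22275→39325, (13,11):66·11+1705→2431, (13,12):1·12+66→78
@14  (14,10):39325·10+359502→752752, (14,11):2431·11+39325→66066, (14,12):78·12+2431→3367
@15  (15,11):66066·11+752752→1479478, (15,12):3367·12+66066→106470
Read S(15,11) = 1479478, S(15,12) = 106470.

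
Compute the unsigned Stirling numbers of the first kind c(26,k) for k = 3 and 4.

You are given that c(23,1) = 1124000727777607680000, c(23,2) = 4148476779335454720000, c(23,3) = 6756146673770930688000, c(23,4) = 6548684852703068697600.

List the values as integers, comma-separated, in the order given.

100480171548351161548800000, 102339530601744675672576000

row 24: T[24][1]=23·1124000727777607680000+0=25852016738884976640000  T[24][2]=23·4148476779335454720000+1124000727777607680000=96538966652493066240000  T[24][3]=23·6756146673770930688000+4148476779335454720000=159539850276066860544000  T[24][4]=23·6548684852703068697600+6756146673770930688000=157375898285941510732800
row 25: T[25][2]=24·96538966652493066240000+25852016738884976640000=2342787216398718566400000  T[25][3]=24·159539850276066860544000+96538966652493066240000=3925495373278097719296000  T[25][4]=24·157375898285941510732800+159539850276066860544000=3936561409138663118131200
row 26: T[26][3]=25·3925495373278097719296000+2342787216398718566400000=100480171548351161548800000  T[26][4]=25·3936561409138663118131200+3925495373278097719296000=102339530601744675672576000
Read c(26,3) = 100480171548351161548800000, c(26,4) = 102339530601744675672576000.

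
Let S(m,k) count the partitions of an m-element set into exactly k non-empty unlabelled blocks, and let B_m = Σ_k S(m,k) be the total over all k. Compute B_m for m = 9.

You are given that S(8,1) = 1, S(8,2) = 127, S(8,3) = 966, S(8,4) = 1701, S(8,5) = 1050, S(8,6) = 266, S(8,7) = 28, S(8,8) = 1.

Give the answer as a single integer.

[9] T[9,1]:1*1+0=1 · T[9,2]:2*127+1=255 · T[9,3]:3*966+127=3025 · T[9,4]:4*1701+966=7770 · T[9,5]:5*1050+1701=6951 · T[9,6]:6*266+1050=2646 · T[9,7]:7*28+266=462 · T[9,8]:8*1+28=36 · T[9,9]:9*0+1=1
B_9 = ΣS(9,k) = 1+255+3025+7770+6951+2646+462+36+1 = 21147

21147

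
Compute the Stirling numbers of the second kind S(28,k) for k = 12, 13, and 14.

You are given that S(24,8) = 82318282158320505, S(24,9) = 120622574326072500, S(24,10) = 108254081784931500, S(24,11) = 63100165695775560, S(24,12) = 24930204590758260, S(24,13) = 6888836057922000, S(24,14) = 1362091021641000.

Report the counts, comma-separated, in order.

985397416171213883565, 451512851236272407400, 148782988064375309400

[25] T[25,9]:9*120622574326072500+82318282158320505=1167921451092973005 · T[25,10]:10*108254081784931500+120622574326072500=1203163392175387500 · T[25,11]:11*63100165695775560+108254081784931500=802355904438462660 · T[25,12]:12*24930204590758260+63100165695775560=362262620784874680 · T[25,13]:13*6888836057922000+24930204590758260=114485073343744260 · T[25,14]:14*1362091021641000+6888836057922000=25958110360896000
[26] T[26,10]:10*1203163392175387500+1167921451092973005=13199555372846848005 · T[26,11]:11*802355904438462660+1203163392175387500=10029078340998476760 · T[26,12]:12*362262620784874680+802355904438462660=5149507353856958820 · T[26,13]:13*114485073343744260+362262620784874680=1850568574253550060 · T[26,14]:14*25958110360896000+114485073343744260=477898618396288260
[27] T[27,11]:11*10029078340998476760+13199555372846848005=123519417123830092365 · T[27,12]:12*5149507353856958820+10029078340998476760=71823166587281982600 · T[27,13]:13*1850568574253550060+5149507353856958820=29206898819153109600 · T[27,14]:14*477898618396288260+1850568574253550060=8541149231801585700
[28] T[28,12]:12*71823166587281982600+123519417123830092365=985397416171213883565 · T[28,13]:13*29206898819153109600+71823166587281982600=451512851236272407400 · T[28,14]:14*8541149231801585700+29206898819153109600=148782988064375309400
Read S(28,12) = 985397416171213883565, S(28,13) = 451512851236272407400, S(28,14) = 148782988064375309400.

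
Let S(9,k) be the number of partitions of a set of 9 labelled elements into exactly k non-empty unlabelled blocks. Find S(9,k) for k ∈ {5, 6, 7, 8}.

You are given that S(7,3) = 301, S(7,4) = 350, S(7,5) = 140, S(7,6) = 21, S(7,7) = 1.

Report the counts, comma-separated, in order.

row 8: T[8][4]=4·350+301=1701  T[8][5]=5·140+350=1050  T[8][6]=6·21+140=266  T[8][7]=7·1+21=28  T[8][8]=8·0+1=1
row 9: T[9][5]=5·1050+1701=6951  T[9][6]=6·266+1050=2646  T[9][7]=7·28+266=462  T[9][8]=8·1+28=36
Read S(9,5) = 6951, S(9,6) = 2646, S(9,7) = 462, S(9,8) = 36.

6951, 2646, 462, 36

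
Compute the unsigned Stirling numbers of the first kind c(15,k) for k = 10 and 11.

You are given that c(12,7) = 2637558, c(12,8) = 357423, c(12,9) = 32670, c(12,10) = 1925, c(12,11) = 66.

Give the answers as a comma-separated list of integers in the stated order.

row 13: T[13][8]=12·357423+2637558=6926634  T[13][9]=12·32670+357423=749463  T[13][10]=12·1925+32670=55770  T[13][11]=12·66+1925=2717
row 14: T[14][9]=13·749463+6926634=16669653  T[14][10]=13·55770+749463=1474473  T[14][11]=13·2717+55770=91091
row 15: T[15][10]=14·1474473+16669653=37312275  T[15][11]=14·91091+1474473=2749747
Read c(15,10) = 37312275, c(15,11) = 2749747.

37312275, 2749747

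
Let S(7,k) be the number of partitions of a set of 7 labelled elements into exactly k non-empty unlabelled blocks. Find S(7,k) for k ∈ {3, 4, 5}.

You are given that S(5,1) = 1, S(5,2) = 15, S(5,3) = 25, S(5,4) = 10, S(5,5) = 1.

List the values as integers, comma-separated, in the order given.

r6: T_6,2=2×15+1=31; T_6,3=3×25+15=90; T_6,4=4×10+25=65; T_6,5=5×1+10=15
r7: T_7,3=3×90+31=301; T_7,4=4×65+90=350; T_7,5=5×15+65=140
Read S(7,3) = 301, S(7,4) = 350, S(7,5) = 140.

301, 350, 140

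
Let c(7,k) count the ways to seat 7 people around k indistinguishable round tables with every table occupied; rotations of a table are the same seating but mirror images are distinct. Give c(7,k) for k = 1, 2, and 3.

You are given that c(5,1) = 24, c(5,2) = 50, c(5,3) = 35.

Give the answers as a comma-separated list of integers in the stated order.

row 6: T[6][1]=5·24+0=120  T[6][2]=5·50+24=274  T[6][3]=5·35+50=225
row 7: T[7][1]=6·120+0=720  T[7][2]=6·274+120=1764  T[7][3]=6·225+274=1624
Read c(7,1) = 720, c(7,2) = 1764, c(7,3) = 1624.

720, 1764, 1624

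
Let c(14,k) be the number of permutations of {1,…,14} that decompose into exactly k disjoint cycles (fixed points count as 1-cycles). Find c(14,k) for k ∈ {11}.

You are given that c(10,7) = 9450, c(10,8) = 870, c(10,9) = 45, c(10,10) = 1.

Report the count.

91091

r11: T_11,8=10×870+9450=18150; T_11,9=10×45+870=1320; T_11,10=10×1+45=55; T_11,11=10×0+1=1
r12: T_12,9=11×1320+18150=32670; T_12,10=11×55+1320=1925; T_12,11=11×1+55=66
r13: T_13,10=12×1925+32670=55770; T_13,11=12×66+1925=2717
r14: T_14,11=13×2717+55770=91091
Read c(14,11) = 91091.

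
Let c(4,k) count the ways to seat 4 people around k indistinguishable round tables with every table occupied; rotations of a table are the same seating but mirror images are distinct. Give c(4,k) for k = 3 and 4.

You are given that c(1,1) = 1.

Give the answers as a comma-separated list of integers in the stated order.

6, 1

@2  (2,1):1·1+0→1, (2,2):0·1+1→1
@3  (3,2):1·2+1→3, (3,3):0·2+1→1
@4  (4,3):1·3+3→6, (4,4):0·3+1→1
Read c(4,3) = 6, c(4,4) = 1.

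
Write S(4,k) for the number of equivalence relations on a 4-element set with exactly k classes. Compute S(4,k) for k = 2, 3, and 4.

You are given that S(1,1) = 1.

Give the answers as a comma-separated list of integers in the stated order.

7, 6, 1

@2  (2,1):1·1+0→1, (2,2):0·2+1→1
@3  (3,1):1·1+0→1, (3,2):1·2+1→3, (3,3):0·3+1→1
@4  (4,2):3·2+1→7, (4,3):1·3+3→6, (4,4):0·4+1→1
Read S(4,2) = 7, S(4,3) = 6, S(4,4) = 1.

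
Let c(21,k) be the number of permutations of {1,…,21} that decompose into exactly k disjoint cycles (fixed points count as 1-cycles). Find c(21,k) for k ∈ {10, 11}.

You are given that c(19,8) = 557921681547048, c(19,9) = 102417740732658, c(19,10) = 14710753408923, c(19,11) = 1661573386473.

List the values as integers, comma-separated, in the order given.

10142299865511450, 1307535010540395

@20  (20,9):102417740732658·19+557921681547048→2503858755467550, (20,10):14710753408923·19+102417740732658→381922055502195, (20,11):1661573386473·19+14710753408923→46280647751910
@21  (21,10):381922055502195·20+2503858755467550→10142299865511450, (21,11):46280647751910·20+381922055502195→1307535010540395
Read c(21,10) = 10142299865511450, c(21,11) = 1307535010540395.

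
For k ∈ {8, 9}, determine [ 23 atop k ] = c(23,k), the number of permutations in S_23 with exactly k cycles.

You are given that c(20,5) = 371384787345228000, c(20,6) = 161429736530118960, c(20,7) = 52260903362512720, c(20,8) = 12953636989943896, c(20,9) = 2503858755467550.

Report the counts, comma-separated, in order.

row 21: T[21][6]=20·161429736530118960+371384787345228000=3599979517947607200  T[21][7]=20·52260903362512720+161429736530118960=1206647803780373360  T[21][8]=20·12953636989943896+52260903362512720=311333643161390640  T[21][9]=20·2503858755467550+12953636989943896=63030812099294896
row 22: T[22][7]=21·1206647803780373360+3599979517947607200=28939583397335447760  T[22][8]=21·311333643161390640+1206647803780373360=7744654310169576800  T[22][9]=21·63030812099294896+311333643161390640=1634980697246583456
row 23: T[23][8]=22·7744654310169576800+28939583397335447760=199321978221066137360  T[23][9]=22·1634980697246583456+7744654310169576800=43714229649594412832
Read c(23,8) = 199321978221066137360, c(23,9) = 43714229649594412832.

199321978221066137360, 43714229649594412832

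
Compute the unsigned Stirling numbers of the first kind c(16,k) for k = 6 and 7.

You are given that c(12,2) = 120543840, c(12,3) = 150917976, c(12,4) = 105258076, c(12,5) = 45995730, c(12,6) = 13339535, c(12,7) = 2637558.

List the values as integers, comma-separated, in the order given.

1009672107080, 272803210680

@13  (13,3):150917976·12+120543840→1931559552, (13,4):105258076·12+150917976→1414014888, (13,5):45995730·12+105258076→657206836, (13,6):13339535·12+45995730→206070150, (13,7):2637558·12+13339535→44990231
@14  (14,4):1414014888·13+1931559552→20313753096, (14,5):657206836·13+1414014888→9957703756, (14,6):206070150·13+657206836→3336118786, (14,7):44990231·13+206070150→790943153
@15  (15,5):9957703756·14+20313753096→159721605680, (15,6):3336118786·14+9957703756→56663366760, (15,7):790943153·14+3336118786→14409322928
@16  (16,6):56663366760·15+159721605680→1009672107080, (16,7):14409322928·15+56663366760→272803210680
Read c(16,6) = 1009672107080, c(16,7) = 272803210680.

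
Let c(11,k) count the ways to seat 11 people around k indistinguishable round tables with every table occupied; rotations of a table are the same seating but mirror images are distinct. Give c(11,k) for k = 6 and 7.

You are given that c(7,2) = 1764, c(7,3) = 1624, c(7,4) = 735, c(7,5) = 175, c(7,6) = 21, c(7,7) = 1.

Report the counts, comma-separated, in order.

902055, 157773

row 8: T[8][3]=7·1624+1764=13132  T[8][4]=7·735+1624=6769  T[8][5]=7·175+735=1960  T[8][6]=7·21+175=322  T[8][7]=7·1+21=28
row 9: T[9][4]=8·6769+13132=67284  T[9][5]=8·1960+6769=22449  T[9][6]=8·322+1960=4536  T[9][7]=8·28+322=546
row 10: T[10][5]=9·22449+67284=269325  T[10][6]=9·4536+22449=63273  T[10][7]=9·546+4536=9450
row 11: T[11][6]=10·63273+269325=902055  T[11][7]=10·9450+63273=157773
Read c(11,6) = 902055, c(11,7) = 157773.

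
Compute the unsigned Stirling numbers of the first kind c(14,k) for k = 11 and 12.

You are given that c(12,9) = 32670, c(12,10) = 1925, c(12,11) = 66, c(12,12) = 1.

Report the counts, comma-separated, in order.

i=13: T(13,10)=32670+12·1925=55770 | T(13,11)=1925+12·66=2717 | T(13,12)=66+12·1=78
i=14: T(14,11)=55770+13·2717=91091 | T(14,12)=2717+13·78=3731
Read c(14,11) = 91091, c(14,12) = 3731.

91091, 3731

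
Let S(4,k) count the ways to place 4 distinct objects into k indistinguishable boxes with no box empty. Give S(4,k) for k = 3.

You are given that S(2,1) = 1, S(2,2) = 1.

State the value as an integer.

@3  (3,2):1·2+1→3, (3,3):0·3+1→1
@4  (4,3):1·3+3→6
Read S(4,3) = 6.

6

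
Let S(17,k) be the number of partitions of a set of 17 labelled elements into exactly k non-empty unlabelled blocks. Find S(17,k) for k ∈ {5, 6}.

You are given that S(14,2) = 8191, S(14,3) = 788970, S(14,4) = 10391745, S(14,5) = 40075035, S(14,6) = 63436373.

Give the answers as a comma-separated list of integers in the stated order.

5652751651, 17505749898

@15  (15,3):788970·3+8191→2375101, (15,4):10391745·4+788970→42355950, (15,5):40075035·5+10391745→210766920, (15,6):63436373·6+40075035→420693273
@16  (16,4):42355950·4+2375101→171798901, (16,5):210766920·5+42355950→1096190550, (16,6):420693273·6+210766920→2734926558
@17  (17,5):1096190550·5+171798901→5652751651, (17,6):2734926558·6+1096190550→17505749898
Read S(17,5) = 5652751651, S(17,6) = 17505749898.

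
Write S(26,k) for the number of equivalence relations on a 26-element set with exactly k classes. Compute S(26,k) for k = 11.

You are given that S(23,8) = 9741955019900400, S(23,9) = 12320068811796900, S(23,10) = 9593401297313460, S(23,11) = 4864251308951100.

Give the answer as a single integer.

i=24: T(24,9)=9741955019900400+9·12320068811796900=120622574326072500 | T(24,10)=12320068811796900+10·9593401297313460=108254081784931500 | T(24,11)=9593401297313460+11·4864251308951100=63100165695775560
i=25: T(25,10)=120622574326072500+10·108254081784931500=1203163392175387500 | T(25,11)=108254081784931500+11·63100165695775560=802355904438462660
i=26: T(26,11)=1203163392175387500+11·802355904438462660=10029078340998476760
Read S(26,11) = 10029078340998476760.

10029078340998476760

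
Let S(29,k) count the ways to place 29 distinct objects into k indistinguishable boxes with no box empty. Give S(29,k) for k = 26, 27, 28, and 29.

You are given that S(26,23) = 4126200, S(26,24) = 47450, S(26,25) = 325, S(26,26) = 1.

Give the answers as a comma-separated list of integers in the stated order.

[27] T[27,24]:24*47450+4126200=5265000 · T[27,25]:25*325+47450=55575 · T[27,26]:26*1+325=351 · T[27,27]:27*0+1=1
[28] T[28,25]:25*55575+5265000=6654375 · T[28,26]:26*351+55575=64701 · T[28,27]:27*1+351=378 · T[28,28]:28*0+1=1
[29] T[29,26]:26*64701+6654375=8336601 · T[29,27]:27*378+64701=74907 · T[29,28]:28*1+378=406 · T[29,29]:29*0+1=1
Read S(29,26) = 8336601, S(29,27) = 74907, S(29,28) = 406, S(29,29) = 1.

8336601, 74907, 406, 1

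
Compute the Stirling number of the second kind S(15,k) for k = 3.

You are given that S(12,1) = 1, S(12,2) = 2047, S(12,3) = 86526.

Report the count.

2375101

r13: T_13,1=1×1+0=1; T_13,2=2×2047+1=4095; T_13,3=3×86526+2047=261625
r14: T_14,2=2×4095+1=8191; T_14,3=3×261625+4095=788970
r15: T_15,3=3×788970+8191=2375101
Read S(15,3) = 2375101.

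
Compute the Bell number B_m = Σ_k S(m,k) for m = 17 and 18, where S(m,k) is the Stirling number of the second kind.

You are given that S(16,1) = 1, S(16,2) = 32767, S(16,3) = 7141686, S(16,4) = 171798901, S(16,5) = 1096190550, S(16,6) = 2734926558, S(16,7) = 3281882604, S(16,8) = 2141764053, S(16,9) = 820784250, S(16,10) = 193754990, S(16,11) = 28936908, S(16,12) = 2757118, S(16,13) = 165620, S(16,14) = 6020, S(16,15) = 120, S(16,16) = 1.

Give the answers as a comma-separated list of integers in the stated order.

82864869804, 682076806159

r17: T_17,1=1×1+0=1; T_17,2=2×32767+1=65535; T_17,3=3×7141686+32767=21457825; T_17,4=4×171798901+7141686=694337290; T_17,5=5×1096190550+171798901=5652751651; T_17,6=6×2734926558+1096190550=17505749898; T_17,7=7×3281882604+2734926558=25708104786; T_17,8=8×2141764053+3281882604=20415995028; T_17,9=9×820784250+2141764053=9528822303; T_17,10=10×193754990+820784250=2758334150; T_17,11=11×28936908+193754990=512060978; T_17,12=12×2757118+28936908=62022324; T_17,13=13×165620+2757118=4910178; T_17,14=14×6020+165620=249900; T_17,15=15×120+6020=7820; T_17,16=16×1+120=136; T_17,17=17×0+1=1
r18: T_18,1=1×1+0=1; T_18,2=2×65535+1=131071; T_18,3=3×21457825+65535=64439010; T_18,4=4×694337290+21457825=2798806985; T_18,5=5×5652751651+694337290=28958095545; T_18,6=6×17505749898+5652751651=110687251039; T_18,7=7×25708104786+17505749898=197462483400; T_18,8=8×20415995028+25708104786=189036065010; T_18,9=9×9528822303+20415995028=106175395755; T_18,10=10×2758334150+9528822303=37112163803; T_18,11=11×512060978+2758334150=8391004908; T_18,12=12×62022324+512060978=1256328866; T_18,13=13×4910178+62022324=125854638; T_18,14=14×249900+4910178=8408778; T_18,15=15×7820+249900=367200; T_18,16=16×136+7820=9996; T_18,17=17×1+136=153; T_18,18=18×0+1=1
B_17 = ΣS(17,k) = 1+65535+21457825+694337290+5652751651+17505749898+25708104786+20415995028+9528822303+2758334150+512060978+62022324+4910178+249900+7820+136+1 = 82864869804
B_18 = ΣS(18,k) = 1+131071+64439010+2798806985+28958095545+110687251039+197462483400+189036065010+106175395755+37112163803+8391004908+1256328866+125854638+8408778+367200+9996+153+1 = 682076806159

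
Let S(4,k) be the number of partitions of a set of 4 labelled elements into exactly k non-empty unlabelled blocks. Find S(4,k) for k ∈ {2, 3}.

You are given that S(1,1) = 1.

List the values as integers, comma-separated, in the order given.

r2: T_2,1=1×1+0=1; T_2,2=2×0+1=1
r3: T_3,1=1×1+0=1; T_3,2=2×1+1=3; T_3,3=3×0+1=1
r4: T_4,2=2×3+1=7; T_4,3=3×1+3=6
Read S(4,2) = 7, S(4,3) = 6.

7, 6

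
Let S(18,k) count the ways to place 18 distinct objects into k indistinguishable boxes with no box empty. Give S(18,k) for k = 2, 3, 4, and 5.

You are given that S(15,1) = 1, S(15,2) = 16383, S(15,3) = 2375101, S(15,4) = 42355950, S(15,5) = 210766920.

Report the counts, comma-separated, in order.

row 16: T[16][1]=1·1+0=1  T[16][2]=2·16383+1=32767  T[16][3]=3·2375101+16383=7141686  T[16][4]=4·42355950+2375101=171798901  T[16][5]=5·210766920+42355950=1096190550
row 17: T[17][1]=1·1+0=1  T[17][2]=2·32767+1=65535  T[17][3]=3·7141686+32767=21457825  T[17][4]=4·171798901+7141686=694337290  T[17][5]=5·1096190550+171798901=5652751651
row 18: T[18][2]=2·65535+1=131071  T[18][3]=3·21457825+65535=64439010  T[18][4]=4·694337290+21457825=2798806985  T[18][5]=5·5652751651+694337290=28958095545
Read S(18,2) = 131071, S(18,3) = 64439010, S(18,4) = 2798806985, S(18,5) = 28958095545.

131071, 64439010, 2798806985, 28958095545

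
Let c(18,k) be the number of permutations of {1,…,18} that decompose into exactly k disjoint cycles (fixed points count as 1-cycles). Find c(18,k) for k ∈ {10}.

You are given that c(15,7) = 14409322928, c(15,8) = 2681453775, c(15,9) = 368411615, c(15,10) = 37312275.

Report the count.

row 16: T[16][8]=15·2681453775+14409322928=54631129553  T[16][9]=15·368411615+2681453775=8207628000  T[16][10]=15·37312275+368411615=928095740
row 17: T[17][9]=16·8207628000+54631129553=185953177553  T[17][10]=16·928095740+8207628000=23057159840
row 18: T[18][10]=17·23057159840+185953177553=577924894833
Read c(18,10) = 577924894833.

577924894833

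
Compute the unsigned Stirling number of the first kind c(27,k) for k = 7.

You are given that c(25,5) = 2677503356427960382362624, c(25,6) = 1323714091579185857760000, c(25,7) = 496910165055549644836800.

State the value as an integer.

r26: T_26,6=25×1323714091579185857760000+2677503356427960382362624=35770355645907606826362624; T_26,7=25×496910165055549644836800+1323714091579185857760000=13746468217967926978680000
r27: T_27,7=26×13746468217967926978680000+35770355645907606826362624=393178529313073708272042624
Read c(27,7) = 393178529313073708272042624.

393178529313073708272042624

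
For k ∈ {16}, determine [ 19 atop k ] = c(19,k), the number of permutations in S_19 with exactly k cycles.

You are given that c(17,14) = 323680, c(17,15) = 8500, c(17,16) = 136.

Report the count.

662796

[18] T[18,15]:17*8500+323680=468180 · T[18,16]:17*136+8500=10812
[19] T[19,16]:18*10812+468180=662796
Read c(19,16) = 662796.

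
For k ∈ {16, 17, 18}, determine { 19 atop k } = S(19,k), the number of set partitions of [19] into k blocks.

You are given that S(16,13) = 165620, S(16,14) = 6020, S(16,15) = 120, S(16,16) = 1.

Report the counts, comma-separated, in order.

527136, 12597, 171

row 17: T[17][14]=14·6020+165620=249900  T[17][15]=15·120+6020=7820  T[17][16]=16·1+120=136  T[17][17]=17·0+1=1
row 18: T[18][15]=15·7820+249900=367200  T[18][16]=16·136+7820=9996  T[18][17]=17·1+136=153  T[18][18]=18·0+1=1
row 19: T[19][16]=16·9996+367200=527136  T[19][17]=17·153+9996=12597  T[19][18]=18·1+153=171
Read S(19,16) = 527136, S(19,17) = 12597, S(19,18) = 171.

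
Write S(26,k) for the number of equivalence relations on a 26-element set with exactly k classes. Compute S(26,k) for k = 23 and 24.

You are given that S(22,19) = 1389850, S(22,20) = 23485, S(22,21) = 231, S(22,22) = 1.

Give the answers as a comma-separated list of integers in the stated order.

row 23: T[23][20]=20·23485+1389850=1859550  T[23][21]=21·231+23485=28336  T[23][22]=22·1+231=253  T[23][23]=23·0+1=1
row 24: T[24][21]=21·28336+1859550=2454606  T[24][22]=22·253+28336=33902  T[24][23]=23·1+253=276  T[24][24]=24·0+1=1
row 25: T[25][22]=22·33902+2454606=3200450  T[25][23]=23·276+33902=40250  T[25][24]=24·1+276=300
row 26: T[26][23]=23·40250+3200450=4126200  T[26][24]=24·300+40250=47450
Read S(26,23) = 4126200, S(26,24) = 47450.

4126200, 47450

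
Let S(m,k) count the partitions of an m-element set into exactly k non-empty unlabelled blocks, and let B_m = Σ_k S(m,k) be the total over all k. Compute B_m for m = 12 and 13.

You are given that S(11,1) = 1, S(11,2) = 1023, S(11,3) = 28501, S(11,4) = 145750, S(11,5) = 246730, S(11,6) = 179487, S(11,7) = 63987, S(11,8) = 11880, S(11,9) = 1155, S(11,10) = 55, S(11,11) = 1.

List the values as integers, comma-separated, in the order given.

[12] T[12,1]:1*1+0=1 · T[12,2]:2*1023+1=2047 · T[12,3]:3*28501+1023=86526 · T[12,4]:4*145750+28501=611501 · T[12,5]:5*246730+145750=1379400 · T[12,6]:6*179487+246730=1323652 · T[12,7]:7*63987+179487=627396 · T[12,8]:8*11880+63987=159027 · T[12,9]:9*1155+11880=22275 · T[12,10]:10*55+1155=1705 · T[12,11]:11*1+55=66 · T[12,12]:12*0+1=1
[13] T[13,1]:1*1+0=1 · T[13,2]:2*2047+1=4095 · T[13,3]:3*86526+2047=261625 · T[13,4]:4*611501+86526=2532530 · T[13,5]:5*1379400+611501=7508501 · T[13,6]:6*1323652+1379400=9321312 · T[13,7]:7*627396+1323652=5715424 · T[13,8]:8*159027+627396=1899612 · T[13,9]:9*22275+159027=359502 · T[13,10]:10*1705+22275=39325 · T[13,11]:11*66+1705=2431 · T[13,12]:12*1+66=78 · T[13,13]:13*0+1=1
B_12 = ΣS(12,k) = 1+2047+86526+611501+1379400+1323652+627396+159027+22275+1705+66+1 = 4213597
B_13 = ΣS(13,k) = 1+4095+261625+2532530+7508501+9321312+5715424+1899612+359502+39325+2431+78+1 = 27644437

4213597, 27644437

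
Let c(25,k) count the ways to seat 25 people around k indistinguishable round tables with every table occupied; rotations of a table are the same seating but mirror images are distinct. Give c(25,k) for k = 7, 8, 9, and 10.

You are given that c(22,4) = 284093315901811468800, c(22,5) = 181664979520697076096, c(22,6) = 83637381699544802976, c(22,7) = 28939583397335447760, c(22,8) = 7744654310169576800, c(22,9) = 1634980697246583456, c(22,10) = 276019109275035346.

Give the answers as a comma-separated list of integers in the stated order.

row 23: T[23][5]=22·181664979520697076096+284093315901811468800=4280722865357147142912  T[23][6]=22·83637381699544802976+181664979520697076096=2021687376910682741568  T[23][7]=22·28939583397335447760+83637381699544802976=720308216440924653696  T[23][8]=22·7744654310169576800+28939583397335447760=199321978221066137360  T[23][9]=22·1634980697246583456+7744654310169576800=43714229649594412832  T[23][10]=22·276019109275035346+1634980697246583456=7707401101297361068
row 24: T[24][6]=23·2021687376910682741568+4280722865357147142912=50779532534302850198976  T[24][7]=23·720308216440924653696+2021687376910682741568=18588776355051949776576  T[24][8]=23·199321978221066137360+720308216440924653696=5304713715525445812976  T[24][9]=23·43714229649594412832+199321978221066137360=1204749260161737632496  T[24][10]=23·7707401101297361068+43714229649594412832=220984454979433717396
row 25: T[25][7]=24·18588776355051949776576+50779532534302850198976=496910165055549644836800  T[25][8]=24·5304713715525445812976+18588776355051949776576=145901905527662649288000  T[25][9]=24·1204749260161737632496+5304713715525445812976=34218695959407148992880  T[25][10]=24·220984454979433717396+1204749260161737632496=6508376179668146850000
Read c(25,7) = 496910165055549644836800, c(25,8) = 145901905527662649288000, c(25,9) = 34218695959407148992880, c(25,10) = 6508376179668146850000.

496910165055549644836800, 145901905527662649288000, 34218695959407148992880, 6508376179668146850000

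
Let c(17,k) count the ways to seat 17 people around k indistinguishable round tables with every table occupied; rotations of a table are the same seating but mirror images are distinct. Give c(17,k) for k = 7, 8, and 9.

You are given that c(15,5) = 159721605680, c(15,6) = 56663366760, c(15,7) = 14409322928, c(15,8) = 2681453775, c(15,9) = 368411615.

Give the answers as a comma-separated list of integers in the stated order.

row 16: T[16][6]=15·56663366760+159721605680=1009672107080  T[16][7]=15·14409322928+56663366760=272803210680  T[16][8]=15·2681453775+14409322928=54631129553  T[16][9]=15·368411615+2681453775=8207628000
row 17: T[17][7]=16·272803210680+1009672107080=5374523477960  T[17][8]=16·54631129553+272803210680=1146901283528  T[17][9]=16·8207628000+54631129553=185953177553
Read c(17,7) = 5374523477960, c(17,8) = 1146901283528, c(17,9) = 185953177553.

5374523477960, 1146901283528, 185953177553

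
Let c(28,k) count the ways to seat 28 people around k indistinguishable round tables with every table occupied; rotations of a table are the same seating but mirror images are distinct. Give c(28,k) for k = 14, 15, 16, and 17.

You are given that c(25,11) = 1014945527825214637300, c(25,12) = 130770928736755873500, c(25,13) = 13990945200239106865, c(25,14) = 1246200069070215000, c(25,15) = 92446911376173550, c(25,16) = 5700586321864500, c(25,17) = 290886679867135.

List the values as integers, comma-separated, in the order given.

@26  (26,12):130770928736755873500·25+1014945527825214637300→4284218746244111474800, (26,13):13990945200239106865·25+130770928736755873500→480544558742733545125, (26,14):1246200069070215000·25+13990945200239106865→45145946926994481865, (26,15):92446911376173550·25+1246200069070215000→3557372853474553750, (26,16):5700586321864500·25+92446911376173550→234961569422786050, (26,17):290886679867135·25+5700586321864500→12972753318542875
@27  (27,13):480544558742733545125·26+4284218746244111474800→16778377273555183648050, (27,14):45145946926994481865·26+480544558742733545125→1654339178844590073615, (27,15):3557372853474553750·26+45145946926994481865→137637641117332879365, (27,16):234961569422786050·26+3557372853474553750→9666373658466991050, (27,17):12972753318542875·26+234961569422786050→572253155704900800
@28  (28,14):1654339178844590073615·27+16778377273555183648050→61445535102359115635655, (28,15):137637641117332879365·27+1654339178844590073615→5370555489012577816470, (28,16):9666373658466991050·27+137637641117332879365→398629729895941637715, (28,17):572253155704900800·27+9666373658466991050→25117208862499312650
Read c(28,14) = 61445535102359115635655, c(28,15) = 5370555489012577816470, c(28,16) = 398629729895941637715, c(28,17) = 25117208862499312650.

61445535102359115635655, 5370555489012577816470, 398629729895941637715, 25117208862499312650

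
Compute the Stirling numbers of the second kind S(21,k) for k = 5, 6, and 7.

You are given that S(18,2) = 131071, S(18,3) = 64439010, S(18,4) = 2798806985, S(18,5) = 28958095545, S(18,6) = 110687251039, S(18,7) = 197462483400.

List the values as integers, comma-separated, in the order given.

3791262568401, 26585679462804, 82310957214948

[19] T[19,3]:3*64439010+131071=193448101 · T[19,4]:4*2798806985+64439010=11259666950 · T[19,5]:5*28958095545+2798806985=147589284710 · T[19,6]:6*110687251039+28958095545=693081601779 · T[19,7]:7*197462483400+110687251039=1492924634839
[20] T[20,4]:4*11259666950+193448101=45232115901 · T[20,5]:5*147589284710+11259666950=749206090500 · T[20,6]:6*693081601779+147589284710=4306078895384 · T[20,7]:7*1492924634839+693081601779=11143554045652
[21] T[21,5]:5*749206090500+45232115901=3791262568401 · T[21,6]:6*4306078895384+749206090500=26585679462804 · T[21,7]:7*11143554045652+4306078895384=82310957214948
Read S(21,5) = 3791262568401, S(21,6) = 26585679462804, S(21,7) = 82310957214948.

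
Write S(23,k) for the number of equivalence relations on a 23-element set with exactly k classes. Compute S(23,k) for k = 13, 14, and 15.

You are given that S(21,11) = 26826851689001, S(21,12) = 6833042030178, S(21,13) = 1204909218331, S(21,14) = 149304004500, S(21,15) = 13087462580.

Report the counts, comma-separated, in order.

401282560341390, 68629175807115, 8479404429331

[22] T[22,12]:12*6833042030178+26826851689001=108823356051137 · T[22,13]:13*1204909218331+6833042030178=22496861868481 · T[22,14]:14*149304004500+1204909218331=3295165281331 · T[22,15]:15*13087462580+149304004500=345615943200
[23] T[23,13]:13*22496861868481+108823356051137=401282560341390 · T[23,14]:14*3295165281331+22496861868481=68629175807115 · T[23,15]:15*345615943200+3295165281331=8479404429331
Read S(23,13) = 401282560341390, S(23,14) = 68629175807115, S(23,15) = 8479404429331.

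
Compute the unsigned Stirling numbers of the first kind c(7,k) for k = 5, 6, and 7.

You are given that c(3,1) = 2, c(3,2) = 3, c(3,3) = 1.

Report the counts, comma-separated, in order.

175, 21, 1

@4  (4,2):3·3+2→11, (4,3):1·3+3→6, (4,4):0·3+1→1
@5  (5,3):6·4+11→35, (5,4):1·4+6→10, (5,5):0·4+1→1
@6  (6,4):10·5+35→85, (6,5):1·5+10→15, (6,6):0·5+1→1
@7  (7,5):15·6+85→175, (7,6):1·6+15→21, (7,7):0·6+1→1
Read c(7,5) = 175, c(7,6) = 21, c(7,7) = 1.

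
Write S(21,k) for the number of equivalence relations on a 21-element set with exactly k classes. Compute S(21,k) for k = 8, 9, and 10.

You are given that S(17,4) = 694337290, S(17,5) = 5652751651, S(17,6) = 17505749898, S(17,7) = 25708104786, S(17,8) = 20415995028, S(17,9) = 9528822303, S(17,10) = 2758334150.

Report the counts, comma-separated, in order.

i=18: T(18,5)=694337290+5·5652751651=28958095545 | T(18,6)=5652751651+6·17505749898=110687251039 | T(18,7)=17505749898+7·25708104786=197462483400 | T(18,8)=25708104786+8·20415995028=189036065010 | T(18,9)=20415995028+9·9528822303=106175395755 | T(18,10)=9528822303+10·2758334150=37112163803
i=19: T(19,6)=28958095545+6·110687251039=693081601779 | T(19,7)=110687251039+7·197462483400=1492924634839 | T(19,8)=197462483400+8·189036065010=1709751003480 | T(19,9)=189036065010+9·106175395755=1144614626805 | T(19,10)=106175395755+10·37112163803=477297033785
i=20: T(20,7)=693081601779+7·1492924634839=11143554045652 | T(20,8)=1492924634839+8·1709751003480=15170932662679 | T(20,9)=1709751003480+9·1144614626805=12011282644725 | T(20,10)=1144614626805+10·477297033785=5917584964655
i=21: T(21,8)=11143554045652+8·15170932662679=132511015347084 | T(21,9)=15170932662679+9·12011282644725=123272476465204 | T(21,10)=12011282644725+10·5917584964655=71187132291275
Read S(21,8) = 132511015347084, S(21,9) = 123272476465204, S(21,10) = 71187132291275.

132511015347084, 123272476465204, 71187132291275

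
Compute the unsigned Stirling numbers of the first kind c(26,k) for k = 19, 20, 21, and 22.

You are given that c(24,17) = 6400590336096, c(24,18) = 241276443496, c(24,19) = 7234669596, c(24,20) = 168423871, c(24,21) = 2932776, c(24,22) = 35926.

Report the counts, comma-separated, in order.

22563937825000, 696829576300, 17247104875, 333685495

@25  (25,18):241276443496·24+6400590336096→12191224980000, (25,19):7234669596·24+241276443496→414908513800, (25,20):168423871·24+7234669596→11276842500, (25,21):2932776·24+168423871→238810495, (25,22):35926·24+2932776→3795000
@26  (26,19):414908513800·25+12191224980000→22563937825000, (26,20):11276842500·25+414908513800→696829576300, (26,21):238810495·25+11276842500→17247104875, (26,22):3795000·25+238810495→333685495
Read c(26,19) = 22563937825000, c(26,20) = 696829576300, c(26,21) = 17247104875, c(26,22) = 333685495.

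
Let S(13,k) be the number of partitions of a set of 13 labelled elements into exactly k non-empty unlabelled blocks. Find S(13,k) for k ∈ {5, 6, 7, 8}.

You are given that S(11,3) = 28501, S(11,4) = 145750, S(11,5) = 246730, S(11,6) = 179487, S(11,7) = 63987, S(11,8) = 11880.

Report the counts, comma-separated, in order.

r12: T_12,4=4×145750+28501=611501; T_12,5=5×246730+145750=1379400; T_12,6=6×179487+246730=1323652; T_12,7=7×63987+179487=627396; T_12,8=8×11880+63987=159027
r13: T_13,5=5×1379400+611501=7508501; T_13,6=6×1323652+1379400=9321312; T_13,7=7×627396+1323652=5715424; T_13,8=8×159027+627396=1899612
Read S(13,5) = 7508501, S(13,6) = 9321312, S(13,7) = 5715424, S(13,8) = 1899612.

7508501, 9321312, 5715424, 1899612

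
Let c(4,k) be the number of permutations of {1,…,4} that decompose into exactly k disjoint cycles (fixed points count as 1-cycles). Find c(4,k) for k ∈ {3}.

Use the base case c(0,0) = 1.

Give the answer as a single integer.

[1] T[1,1]:0*0+1=1
[2] T[2,1]:1*1+0=1 · T[2,2]:1*0+1=1
[3] T[3,2]:2*1+1=3 · T[3,3]:2*0+1=1
[4] T[4,3]:3*1+3=6
Read c(4,3) = 6.

6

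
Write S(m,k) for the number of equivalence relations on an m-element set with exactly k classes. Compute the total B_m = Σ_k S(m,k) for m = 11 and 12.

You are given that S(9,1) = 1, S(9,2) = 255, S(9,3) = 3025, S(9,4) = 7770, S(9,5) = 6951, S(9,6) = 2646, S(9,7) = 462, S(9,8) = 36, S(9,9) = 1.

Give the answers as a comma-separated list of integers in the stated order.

i=10: T(10,1)=0+1·1=1 | T(10,2)=1+2·255=511 | T(10,3)=255+3·3025=9330 | T(10,4)=3025+4·7770=34105 | T(10,5)=7770+5·6951=42525 | T(10,6)=6951+6·2646=22827 | T(10,7)=2646+7·462=5880 | T(10,8)=462+8·36=750 | T(10,9)=36+9·1=45 | T(10,10)=1+10·0=1
i=11: T(11,1)=0+1·1=1 | T(11,2)=1+2·511=1023 | T(11,3)=511+3·9330=28501 | T(11,4)=9330+4·34105=145750 | T(11,5)=34105+5·42525=246730 | T(11,6)=42525+6·22827=179487 | T(11,7)=22827+7·5880=63987 | T(11,8)=5880+8·750=11880 | T(11,9)=750+9·45=1155 | T(11,10)=45+10·1=55 | T(11,11)=1+11·0=1
i=12: T(12,1)=0+1·1=1 | T(12,2)=1+2·1023=2047 | T(12,3)=1023+3·28501=86526 | T(12,4)=28501+4·145750=611501 | T(12,5)=145750+5·246730=1379400 | T(12,6)=246730+6·179487=1323652 | T(12,7)=179487+7·63987=627396 | T(12,8)=63987+8·11880=159027 | T(12,9)=11880+9·1155=22275 | T(12,10)=1155+10·55=1705 | T(12,11)=55+11·1=66 | T(12,12)=1+12·0=1
B_11 = ΣS(11,k) = 1+1023+28501+145750+246730+179487+63987+11880+1155+55+1 = 678570
B_12 = ΣS(12,k) = 1+2047+86526+611501+1379400+1323652+627396+159027+22275+1705+66+1 = 4213597

678570, 4213597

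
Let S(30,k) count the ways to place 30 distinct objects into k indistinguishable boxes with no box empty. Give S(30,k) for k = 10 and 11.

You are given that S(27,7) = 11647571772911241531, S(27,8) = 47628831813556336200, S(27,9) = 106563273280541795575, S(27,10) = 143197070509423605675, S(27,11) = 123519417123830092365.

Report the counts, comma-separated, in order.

173373343599189364594756, 215047101560666876619690

row 28: T[28][8]=8·47628831813556336200+11647571772911241531=392678226281361931131  T[28][9]=9·106563273280541795575+47628831813556336200=1006698291338432496375  T[28][10]=10·143197070509423605675+106563273280541795575=1538533978374777852325  T[28][11]=11·123519417123830092365+143197070509423605675=1501910658871554621690
row 29: T[29][9]=9·1006698291338432496375+392678226281361931131=9452962848327254398506  T[29][10]=10·1538533978374777852325+1006698291338432496375=16392038075086211019625  T[29][11]=11·1501910658871554621690+1538533978374777852325=18059551225961878690915
row 30: T[30][10]=10·16392038075086211019625+9452962848327254398506=173373343599189364594756  T[30][11]=11·18059551225961878690915+16392038075086211019625=215047101560666876619690
Read S(30,10) = 173373343599189364594756, S(30,11) = 215047101560666876619690.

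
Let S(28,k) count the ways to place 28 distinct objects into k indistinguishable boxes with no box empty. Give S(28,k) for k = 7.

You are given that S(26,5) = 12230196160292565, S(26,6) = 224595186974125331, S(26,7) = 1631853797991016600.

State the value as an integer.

82892803728383735268

row 27: T[27][6]=6·224595186974125331+12230196160292565=1359801318005044551  T[27][7]=7·1631853797991016600+224595186974125331=11647571772911241531
row 28: T[28][7]=7·11647571772911241531+1359801318005044551=82892803728383735268
Read S(28,7) = 82892803728383735268.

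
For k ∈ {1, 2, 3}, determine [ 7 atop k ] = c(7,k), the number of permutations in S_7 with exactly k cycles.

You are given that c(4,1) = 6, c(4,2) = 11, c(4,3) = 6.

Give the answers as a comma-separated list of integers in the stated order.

row 5: T[5][1]=4·6+0=24  T[5][2]=4·11+6=50  T[5][3]=4·6+11=35
row 6: T[6][1]=5·24+0=120  T[6][2]=5·50+24=274  T[6][3]=5·35+50=225
row 7: T[7][1]=6·120+0=720  T[7][2]=6·274+120=1764  T[7][3]=6·225+274=1624
Read c(7,1) = 720, c(7,2) = 1764, c(7,3) = 1624.

720, 1764, 1624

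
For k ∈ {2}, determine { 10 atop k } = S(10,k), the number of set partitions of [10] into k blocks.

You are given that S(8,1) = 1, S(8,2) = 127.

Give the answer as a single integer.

@9  (9,1):1·1+0→1, (9,2):127·2+1→255
@10  (10,2):255·2+1→511
Read S(10,2) = 511.

511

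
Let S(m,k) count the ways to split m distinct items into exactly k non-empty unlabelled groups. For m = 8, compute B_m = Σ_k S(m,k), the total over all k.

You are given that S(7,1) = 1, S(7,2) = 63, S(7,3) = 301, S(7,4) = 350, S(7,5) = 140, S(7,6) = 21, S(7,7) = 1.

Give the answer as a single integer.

row 8: T[8][1]=1·1+0=1  T[8][2]=2·63+1=127  T[8][3]=3·301+63=966  T[8][4]=4·350+301=1701  T[8][5]=5·140+350=1050  T[8][6]=6·21+140=266  T[8][7]=7·1+21=28  T[8][8]=8·0+1=1
B_8 = ΣS(8,k) = 1+127+966+1701+1050+266+28+1 = 4140

4140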